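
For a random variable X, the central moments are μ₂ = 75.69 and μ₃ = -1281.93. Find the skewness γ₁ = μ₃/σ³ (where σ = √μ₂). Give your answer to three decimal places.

-1.947

σ = √μ₂ = √75.69 = 8.70000
σ³ = μ₂^(3/2) = 658.50300
γ₁ = μ₃/σ³ = -1281.93 / 658.50300 ≈ -1.947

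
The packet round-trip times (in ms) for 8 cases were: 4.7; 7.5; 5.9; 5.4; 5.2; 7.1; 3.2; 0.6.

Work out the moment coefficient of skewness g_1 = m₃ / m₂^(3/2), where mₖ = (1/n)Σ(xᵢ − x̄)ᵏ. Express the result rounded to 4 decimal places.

x̄ = (4.7 + 7.5 + 5.9 + 5.4 + 5.2 + 7.1 + 3.2 + 0.6) / 8 = 4.9500
deviations (xᵢ − x̄): -0.2500, 2.5500, 0.9500, 0.4500, 0.2500, 2.1500, -1.7500, -4.3500
Σ(xᵢ − x̄)² = 34.3400 ⇒ m₂ = 34.3400/8 = 4.29250
Σ(xᵢ − x̄)³ = -60.2040 ⇒ m₃ = -60.2040/8 = -7.52550
m₂^(3/2) = 4.29250^(1.5) = 8.89335
g_1 = m₃ / m₂^(3/2) = -7.52550 / 8.89335 ≈ -0.8462

-0.8462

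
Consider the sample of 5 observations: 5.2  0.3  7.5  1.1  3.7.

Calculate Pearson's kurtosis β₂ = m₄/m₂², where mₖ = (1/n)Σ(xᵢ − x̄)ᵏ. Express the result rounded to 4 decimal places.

1.6318

x̄ = 3.5600
Σ(xᵢ − x̄)² = 34.9120 ⇒ m₂ = 6.98240
Σ(xᵢ − x̄)⁴ = 397.7842 ⇒ m₄ = 79.55685
m₂² = 48.75391
β₂ = m₄/m₂² = 79.55685 / 48.75391 ≈ 1.6318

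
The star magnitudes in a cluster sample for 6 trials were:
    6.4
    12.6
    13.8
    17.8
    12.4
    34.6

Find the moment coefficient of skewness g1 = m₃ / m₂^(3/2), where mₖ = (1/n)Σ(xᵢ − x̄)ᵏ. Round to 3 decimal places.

x̄ = (6.4 + 12.6 + 13.8 + 17.8 + 12.4 + 34.6) / 6 = 16.2667
deviations (xᵢ − x̄): -9.8667, -3.6667, -2.4667, 1.5333, -3.8667, 18.3333
Σ(xᵢ − x̄)² = 470.2933 ⇒ m₂ = 470.2933/6 = 78.38222
Σ(xᵢ − x̄)³ = 5082.9956 ⇒ m₃ = 5082.9956/6 = 847.16593
m₂^(3/2) = 78.38222^(1.5) = 693.94709
g1 = m₃ / m₂^(3/2) = 847.16593 / 693.94709 ≈ 1.221

1.221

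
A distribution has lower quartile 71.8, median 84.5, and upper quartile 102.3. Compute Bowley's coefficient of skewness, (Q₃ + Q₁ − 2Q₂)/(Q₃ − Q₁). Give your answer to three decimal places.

0.167

numerator: Q₃ + Q₁ − 2Q₂ = 102.3 + 71.8 − 2×84.5 = 5.1000
denominator: Q₃ − Q₁ = 102.3 − 71.8 = 30.5000
Bowley skewness = 5.1000 / 30.5000 ≈ 0.167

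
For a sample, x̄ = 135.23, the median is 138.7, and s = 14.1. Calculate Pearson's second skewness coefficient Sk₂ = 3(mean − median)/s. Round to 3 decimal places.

Sk₂ = 3(135.23 − 138.7) / 14.1 = 3 × -3.4700 / 14.1
    = -10.4100 / 14.1 ≈ -0.738

-0.738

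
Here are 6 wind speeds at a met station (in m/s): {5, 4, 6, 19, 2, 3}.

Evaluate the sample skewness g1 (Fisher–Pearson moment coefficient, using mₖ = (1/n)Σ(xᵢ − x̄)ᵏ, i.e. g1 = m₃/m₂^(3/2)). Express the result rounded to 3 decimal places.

x̄ = (5 + 4 + 6 + 19 + 2 + 3) / 6 = 6.5000
deviations (xᵢ − x̄): -1.5000, -2.5000, -0.5000, 12.5000, -4.5000, -3.5000
Σ(xᵢ − x̄)² = 197.5000 ⇒ m₂ = 197.5000/6 = 32.91667
Σ(xᵢ − x̄)³ = 1800.0000 ⇒ m₃ = 1800.0000/6 = 300.00000
m₂^(3/2) = 32.91667^(1.5) = 188.85295
g1 = m₃ / m₂^(3/2) = 300.00000 / 188.85295 ≈ 1.589

1.589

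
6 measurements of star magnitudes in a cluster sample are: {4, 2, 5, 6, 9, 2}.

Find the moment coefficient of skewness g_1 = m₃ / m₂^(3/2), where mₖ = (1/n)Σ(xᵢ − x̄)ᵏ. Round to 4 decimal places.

x̄ = (4 + 2 + 5 + 6 + 9 + 2) / 6 = 4.6667
deviations (xᵢ − x̄): -0.6667, -2.6667, 0.3333, 1.3333, 4.3333, -2.6667
Σ(xᵢ − x̄)² = 35.3333 ⇒ m₂ = 35.3333/6 = 5.88889
Σ(xᵢ − x̄)³ = 45.5556 ⇒ m₃ = 45.5556/6 = 7.59259
m₂^(3/2) = 5.88889^(1.5) = 14.29059
g_1 = m₃ / m₂^(3/2) = 7.59259 / 14.29059 ≈ 0.5313

0.5313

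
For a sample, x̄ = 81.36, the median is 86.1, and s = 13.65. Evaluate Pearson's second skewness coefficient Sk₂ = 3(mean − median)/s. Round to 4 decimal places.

Sk₂ = 3(81.36 − 86.1) / 13.65 = 3 × -4.7400 / 13.65
    = -14.2200 / 13.65 ≈ -1.0418

-1.0418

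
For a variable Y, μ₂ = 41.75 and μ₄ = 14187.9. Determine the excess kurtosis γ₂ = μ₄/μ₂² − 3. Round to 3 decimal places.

μ₂² = 41.75² = 1743.06250
μ₄/μ₂² = 14187.9 / 1743.06250 = 8.13964
γ₂ = 8.13964 − 3 ≈ 5.140

5.140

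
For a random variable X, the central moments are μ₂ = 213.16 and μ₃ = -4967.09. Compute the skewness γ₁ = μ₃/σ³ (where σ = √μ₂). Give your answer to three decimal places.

σ = √μ₂ = √213.16 = 14.60000
σ³ = μ₂^(3/2) = 3112.13600
γ₁ = μ₃/σ³ = -4967.09 / 3112.13600 ≈ -1.596

-1.596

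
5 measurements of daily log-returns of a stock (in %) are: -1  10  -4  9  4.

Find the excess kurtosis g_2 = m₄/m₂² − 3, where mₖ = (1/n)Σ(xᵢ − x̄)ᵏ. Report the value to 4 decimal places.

-1.5822

x̄ = 3.6000
Σ(xᵢ − x̄)² = 149.2000 ⇒ m₂ = 29.84000
Σ(xᵢ − x̄)⁴ = 6312.0160 ⇒ m₄ = 1262.40320
m₂² = 890.42560
g_2 = m₄/m₂² − 3 = 1.41775 − 3 ≈ -1.5822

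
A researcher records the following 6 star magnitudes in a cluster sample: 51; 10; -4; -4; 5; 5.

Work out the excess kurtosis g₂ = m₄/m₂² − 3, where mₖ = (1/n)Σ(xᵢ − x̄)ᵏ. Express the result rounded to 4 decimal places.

x̄ = 10.5000
Σ(xᵢ − x̄)² = 2121.5000 ⇒ m₂ = 353.58333
Σ(xᵢ − x̄)⁴ = 2780660.3750 ⇒ m₄ = 463443.39583
m₂² = 125021.17361
g₂ = m₄/m₂² − 3 = 3.70692 − 3 ≈ 0.7069

0.7069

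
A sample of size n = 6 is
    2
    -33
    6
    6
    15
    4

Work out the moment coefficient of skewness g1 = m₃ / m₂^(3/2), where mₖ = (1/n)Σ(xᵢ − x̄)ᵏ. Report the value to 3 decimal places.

-1.489

x̄ = (2 - 33 + 6 + 6 + 15 + 4) / 6 = 0.0000
deviations (xᵢ − x̄): 2.0000, -33.0000, 6.0000, 6.0000, 15.0000, 4.0000
Σ(xᵢ − x̄)² = 1406.0000 ⇒ m₂ = 1406.0000/6 = 234.33333
Σ(xᵢ − x̄)³ = -32058.0000 ⇒ m₃ = -32058.0000/6 = -5343.00000
m₂^(3/2) = 234.33333^(1.5) = 3587.16295
g1 = m₃ / m₂^(3/2) = -5343.00000 / 3587.16295 ≈ -1.489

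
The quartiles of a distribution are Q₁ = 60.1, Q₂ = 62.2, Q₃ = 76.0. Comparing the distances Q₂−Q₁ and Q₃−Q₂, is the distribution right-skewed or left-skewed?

right-skewed

Q₂ − Q₁ = 2.1;  Q₃ − Q₂ = 13.8
Q₃ − Q₂ > Q₂ − Q₁ ⇒ the upper half is more spread out ⇒ right-skewed.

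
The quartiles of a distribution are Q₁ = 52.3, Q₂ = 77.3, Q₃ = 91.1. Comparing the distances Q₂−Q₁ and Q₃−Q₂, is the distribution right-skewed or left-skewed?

left-skewed

Q₂ − Q₁ = 25.0;  Q₃ − Q₂ = 13.8
Q₂ − Q₁ > Q₃ − Q₂ ⇒ the lower half is more spread out ⇒ left-skewed.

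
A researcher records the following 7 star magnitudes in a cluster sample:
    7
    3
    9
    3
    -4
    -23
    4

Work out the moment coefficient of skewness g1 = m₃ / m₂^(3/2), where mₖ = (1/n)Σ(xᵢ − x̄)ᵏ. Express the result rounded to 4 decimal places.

-1.5052

x̄ = (7 + 3 + 9 + 3 - 4 - 23 + 4) / 7 = -0.1429
deviations (xᵢ − x̄): 7.1429, 3.1429, 9.1429, 3.1429, -3.8571, -22.8571, 4.1429
Σ(xᵢ − x̄)² = 708.8571 ⇒ m₂ = 708.8571/7 = 101.26531
Σ(xᵢ − x̄)³ = -10737.1837 ⇒ m₃ = -10737.1837/7 = -1533.88338
m₂^(3/2) = 101.26531^(1.5) = 1019.03950
g1 = m₃ / m₂^(3/2) = -1533.88338 / 1019.03950 ≈ -1.5052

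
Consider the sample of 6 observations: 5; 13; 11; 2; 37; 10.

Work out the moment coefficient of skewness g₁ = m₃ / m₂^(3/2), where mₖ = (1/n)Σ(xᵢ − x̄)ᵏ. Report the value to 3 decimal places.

1.359

x̄ = (5 + 13 + 11 + 2 + 37 + 10) / 6 = 13.0000
deviations (xᵢ − x̄): -8.0000, 0.0000, -2.0000, -11.0000, 24.0000, -3.0000
Σ(xᵢ − x̄)² = 774.0000 ⇒ m₂ = 774.0000/6 = 129.00000
Σ(xᵢ − x̄)³ = 11946.0000 ⇒ m₃ = 11946.0000/6 = 1991.00000
m₂^(3/2) = 129.00000^(1.5) = 1465.15835
g₁ = m₃ / m₂^(3/2) = 1991.00000 / 1465.15835 ≈ 1.359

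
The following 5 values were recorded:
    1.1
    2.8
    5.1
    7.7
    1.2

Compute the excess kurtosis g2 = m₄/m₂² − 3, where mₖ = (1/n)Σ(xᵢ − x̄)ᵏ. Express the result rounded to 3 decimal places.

-1.191

x̄ = 3.5800
Σ(xᵢ − x̄)² = 31.7080 ⇒ m₂ = 6.34160
Σ(xᵢ − x̄)⁴ = 363.7512 ⇒ m₄ = 72.75024
m₂² = 40.21589
g2 = m₄/m₂² − 3 = 1.80899 − 3 ≈ -1.191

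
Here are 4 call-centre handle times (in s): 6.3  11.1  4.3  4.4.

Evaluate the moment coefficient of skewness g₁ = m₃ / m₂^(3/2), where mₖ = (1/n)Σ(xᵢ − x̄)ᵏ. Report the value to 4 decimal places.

x̄ = (6.3 + 11.1 + 4.3 + 4.4) / 4 = 6.5250
deviations (xᵢ − x̄): -0.2250, 4.5750, -2.2250, -2.1250
Σ(xᵢ − x̄)² = 30.4475 ⇒ m₂ = 30.4475/4 = 7.61187
Σ(xᵢ − x̄)³ = 75.1354 ⇒ m₃ = 75.1354/4 = 18.78384
m₂^(3/2) = 7.61187^(1.5) = 21.00088
g₁ = m₃ / m₂^(3/2) = 18.78384 / 21.00088 ≈ 0.8944

0.8944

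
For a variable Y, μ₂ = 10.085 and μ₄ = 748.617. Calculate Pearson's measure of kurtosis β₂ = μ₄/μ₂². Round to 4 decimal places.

μ₂² = 10.085² = 101.70723
μ₄/μ₂² = 748.617 / 101.70723 = 7.36051
β₂ ≈ 7.3605

7.3605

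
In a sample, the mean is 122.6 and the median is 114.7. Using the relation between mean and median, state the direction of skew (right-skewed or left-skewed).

right-skewed

mean − median = 122.6 − 114.7 = 7.9
mean > median ⇒ the longer tail is on the right ⇒ right-skewed (positively skewed).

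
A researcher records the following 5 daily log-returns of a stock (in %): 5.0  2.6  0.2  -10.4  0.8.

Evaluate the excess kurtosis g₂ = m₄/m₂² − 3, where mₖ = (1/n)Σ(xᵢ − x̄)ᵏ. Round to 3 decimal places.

x̄ = -0.3600
Σ(xᵢ − x̄)² = 139.9520 ⇒ m₂ = 27.99040
Σ(xᵢ − x̄)⁴ = 11065.0271 ⇒ m₄ = 2213.00542
m₂² = 783.46249
g₂ = m₄/m₂² − 3 = 2.82465 − 3 ≈ -0.175

-0.175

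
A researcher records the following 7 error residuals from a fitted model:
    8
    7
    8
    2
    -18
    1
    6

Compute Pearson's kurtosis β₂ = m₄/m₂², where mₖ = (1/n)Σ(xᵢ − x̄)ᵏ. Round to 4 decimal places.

4.3313

x̄ = 2.0000
Σ(xᵢ − x̄)² = 514.0000 ⇒ m₂ = 73.42857
Σ(xᵢ − x̄)⁴ = 163474.0000 ⇒ m₄ = 23353.42857
m₂² = 5391.75510
β₂ = m₄/m₂² = 23353.42857 / 5391.75510 ≈ 4.3313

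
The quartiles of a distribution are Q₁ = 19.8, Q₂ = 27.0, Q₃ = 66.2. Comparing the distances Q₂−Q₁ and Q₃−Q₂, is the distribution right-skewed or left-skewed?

right-skewed

Q₂ − Q₁ = 7.2;  Q₃ − Q₂ = 39.2
Q₃ − Q₂ > Q₂ − Q₁ ⇒ the upper half is more spread out ⇒ right-skewed.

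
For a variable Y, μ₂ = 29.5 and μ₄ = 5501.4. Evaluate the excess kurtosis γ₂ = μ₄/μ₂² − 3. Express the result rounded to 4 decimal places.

μ₂² = 29.5² = 870.25000
μ₄/μ₂² = 5501.4 / 870.25000 = 6.32163
γ₂ = 6.32163 − 3 ≈ 3.3216

3.3216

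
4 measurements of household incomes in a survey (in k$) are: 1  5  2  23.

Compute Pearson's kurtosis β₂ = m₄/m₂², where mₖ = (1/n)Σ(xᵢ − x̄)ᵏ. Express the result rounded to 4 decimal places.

x̄ = 7.7500
Σ(xᵢ − x̄)² = 318.7500 ⇒ m₂ = 79.68750
Σ(xᵢ − x̄)⁴ = 57311.5781 ⇒ m₄ = 14327.89453
m₂² = 6350.09766
β₂ = m₄/m₂² = 14327.89453 / 6350.09766 ≈ 2.2563

2.2563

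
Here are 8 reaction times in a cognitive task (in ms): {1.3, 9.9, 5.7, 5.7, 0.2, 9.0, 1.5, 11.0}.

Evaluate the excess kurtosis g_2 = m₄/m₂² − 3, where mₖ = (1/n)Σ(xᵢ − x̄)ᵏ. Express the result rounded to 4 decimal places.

-1.5372

x̄ = 5.5375
Σ(xᵢ − x̄)² = 123.6588 ⇒ m₂ = 15.45734
Σ(xᵢ − x̄)⁴ = 2796.0762 ⇒ m₄ = 349.50952
m₂² = 238.92948
g_2 = m₄/m₂² − 3 = 1.46281 − 3 ≈ -1.5372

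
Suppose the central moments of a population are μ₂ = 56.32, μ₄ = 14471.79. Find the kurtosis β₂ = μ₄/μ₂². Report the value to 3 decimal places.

4.562

μ₂² = 56.32² = 3171.94240
μ₄/μ₂² = 14471.79 / 3171.94240 = 4.56244
β₂ ≈ 4.562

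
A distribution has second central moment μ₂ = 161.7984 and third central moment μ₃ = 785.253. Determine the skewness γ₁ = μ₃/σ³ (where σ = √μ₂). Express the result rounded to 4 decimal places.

σ = √μ₂ = √161.7984 = 12.72000
σ³ = μ₂^(3/2) = 2058.07565
γ₁ = μ₃/σ³ = 785.253 / 2058.07565 ≈ 0.3815

0.3815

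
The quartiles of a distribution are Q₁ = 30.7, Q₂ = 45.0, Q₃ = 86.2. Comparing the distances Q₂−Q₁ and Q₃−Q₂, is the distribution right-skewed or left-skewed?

right-skewed

Q₂ − Q₁ = 14.3;  Q₃ − Q₂ = 41.2
Q₃ − Q₂ > Q₂ − Q₁ ⇒ the upper half is more spread out ⇒ right-skewed.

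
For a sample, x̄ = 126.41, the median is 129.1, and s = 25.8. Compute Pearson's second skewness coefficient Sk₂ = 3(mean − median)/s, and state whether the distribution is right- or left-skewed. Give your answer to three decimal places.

Sk₂ = 3(126.41 − 129.1) / 25.8 = 3 × -2.6900 / 25.8
    = -8.0700 / 25.8 ≈ -0.313
Sk₂ < 0 ⇒ mean < median ⇒ left-skewed (negative skew).

-0.313, left-skewed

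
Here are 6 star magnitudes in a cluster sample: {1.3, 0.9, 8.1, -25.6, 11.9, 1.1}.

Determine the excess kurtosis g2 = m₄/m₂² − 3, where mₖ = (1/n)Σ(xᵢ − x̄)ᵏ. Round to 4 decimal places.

x̄ = -0.3833
Σ(xᵢ − x̄)² = 865.4083 ⇒ m₂ = 144.23472
Σ(xᵢ − x̄)⁴ = 432303.4100 ⇒ m₄ = 72050.56833
m₂² = 20803.65509
g2 = m₄/m₂² − 3 = 3.46336 − 3 ≈ 0.4634

0.4634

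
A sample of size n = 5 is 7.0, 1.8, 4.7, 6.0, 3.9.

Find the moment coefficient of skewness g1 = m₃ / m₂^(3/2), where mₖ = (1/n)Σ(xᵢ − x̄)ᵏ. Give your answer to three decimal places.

x̄ = (7.0 + 1.8 + 4.7 + 6.0 + 3.9) / 5 = 4.6800
deviations (xᵢ − x̄): 2.3200, -2.8800, 0.0200, 1.3200, -0.7800
Σ(xᵢ − x̄)² = 16.0280 ⇒ m₂ = 16.0280/5 = 3.20560
Σ(xᵢ − x̄)³ = -9.5753 ⇒ m₃ = -9.5753/5 = -1.91506
m₂^(3/2) = 3.20560^(1.5) = 5.73937
g1 = m₃ / m₂^(3/2) = -1.91506 / 5.73937 ≈ -0.334

-0.334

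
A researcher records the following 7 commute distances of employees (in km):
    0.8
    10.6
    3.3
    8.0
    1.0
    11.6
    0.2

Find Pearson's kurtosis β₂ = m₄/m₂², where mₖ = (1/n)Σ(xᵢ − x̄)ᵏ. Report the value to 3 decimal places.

1.362

x̄ = 5.0714
Σ(xᵢ − x̄)² = 143.4543 ⇒ m₂ = 20.49347
Σ(xᵢ − x̄)⁴ = 4005.1016 ⇒ m₄ = 572.15738
m₂² = 419.98229
β₂ = m₄/m₂² = 572.15738 / 419.98229 ≈ 1.362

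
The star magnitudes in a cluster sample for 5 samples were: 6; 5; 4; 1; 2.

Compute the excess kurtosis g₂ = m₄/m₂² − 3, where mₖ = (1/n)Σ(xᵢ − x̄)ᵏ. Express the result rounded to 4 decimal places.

-1.4908

x̄ = 3.6000
Σ(xᵢ − x̄)² = 17.2000 ⇒ m₂ = 3.44000
Σ(xᵢ − x̄)⁴ = 89.2960 ⇒ m₄ = 17.85920
m₂² = 11.83360
g₂ = m₄/m₂² − 3 = 1.50919 − 3 ≈ -1.4908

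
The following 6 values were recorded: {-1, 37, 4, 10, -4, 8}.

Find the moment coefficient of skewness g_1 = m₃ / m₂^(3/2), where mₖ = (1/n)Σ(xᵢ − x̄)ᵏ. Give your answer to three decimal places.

x̄ = (-1 + 37 + 4 + 10 - 4 + 8) / 6 = 9.0000
deviations (xᵢ − x̄): -10.0000, 28.0000, -5.0000, 1.0000, -13.0000, -1.0000
Σ(xᵢ − x̄)² = 1080.0000 ⇒ m₂ = 1080.0000/6 = 180.00000
Σ(xᵢ − x̄)³ = 18630.0000 ⇒ m₃ = 18630.0000/6 = 3105.00000
m₂^(3/2) = 180.00000^(1.5) = 2414.95342
g_1 = m₃ / m₂^(3/2) = 3105.00000 / 2414.95342 ≈ 1.286

1.286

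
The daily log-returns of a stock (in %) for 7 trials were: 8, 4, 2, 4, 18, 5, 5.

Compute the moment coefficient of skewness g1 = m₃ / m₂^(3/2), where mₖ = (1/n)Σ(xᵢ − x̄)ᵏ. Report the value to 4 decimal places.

1.5971

x̄ = (8 + 4 + 2 + 4 + 18 + 5 + 5) / 7 = 6.5714
deviations (xᵢ − x̄): 1.4286, -2.5714, -4.5714, -2.5714, 11.4286, -1.5714, -1.5714
Σ(xᵢ − x̄)² = 171.7143 ⇒ m₂ = 171.7143/7 = 24.53061
Σ(xᵢ − x̄)³ = 1358.3265 ⇒ m₃ = 1358.3265/7 = 194.04665
m₂^(3/2) = 24.53061^(1.5) = 121.49617
g1 = m₃ / m₂^(3/2) = 194.04665 / 121.49617 ≈ 1.5971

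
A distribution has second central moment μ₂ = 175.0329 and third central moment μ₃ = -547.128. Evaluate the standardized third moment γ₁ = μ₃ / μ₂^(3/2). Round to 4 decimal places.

σ = √μ₂ = √175.0329 = 13.23000
σ³ = μ₂^(3/2) = 2315.68527
γ₁ = μ₃/σ³ = -547.128 / 2315.68527 ≈ -0.2363

-0.2363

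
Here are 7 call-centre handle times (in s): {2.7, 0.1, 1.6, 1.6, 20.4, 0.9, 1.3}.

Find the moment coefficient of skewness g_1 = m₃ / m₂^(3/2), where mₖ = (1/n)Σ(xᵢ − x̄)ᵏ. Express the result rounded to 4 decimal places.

x̄ = (2.7 + 0.1 + 1.6 + 1.6 + 20.4 + 0.9 + 1.3) / 7 = 4.0857
deviations (xᵢ − x̄): -1.3857, -3.9857, -2.4857, -2.4857, 16.3143, -3.1857, -2.7857
Σ(xᵢ − x̄)² = 314.2286 ⇒ m₂ = 314.2286/7 = 44.88980
Σ(xᵢ − x̄)³ = 4191.5000 ⇒ m₃ = 4191.5000/7 = 598.78571
m₂^(3/2) = 44.88980^(1.5) = 300.76095
g_1 = m₃ / m₂^(3/2) = 598.78571 / 300.76095 ≈ 1.9909

1.9909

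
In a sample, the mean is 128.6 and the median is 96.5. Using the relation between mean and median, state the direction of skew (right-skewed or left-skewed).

right-skewed

mean − median = 128.6 − 96.5 = 32.1
mean > median ⇒ the longer tail is on the right ⇒ right-skewed (positively skewed).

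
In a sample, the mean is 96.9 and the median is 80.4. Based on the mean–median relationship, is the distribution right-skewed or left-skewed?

mean − median = 96.9 − 80.4 = 16.5
mean > median ⇒ the longer tail is on the right ⇒ right-skewed (positively skewed).

right-skewed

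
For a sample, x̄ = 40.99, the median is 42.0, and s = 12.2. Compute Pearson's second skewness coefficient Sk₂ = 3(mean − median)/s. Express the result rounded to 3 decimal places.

-0.248

Sk₂ = 3(40.99 − 42.0) / 12.2 = 3 × -1.0100 / 12.2
    = -3.0300 / 12.2 ≈ -0.248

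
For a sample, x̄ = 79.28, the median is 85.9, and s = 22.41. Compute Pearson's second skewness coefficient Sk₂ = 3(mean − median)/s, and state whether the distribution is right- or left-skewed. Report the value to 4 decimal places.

Sk₂ = 3(79.28 − 85.9) / 22.41 = 3 × -6.6200 / 22.41
    = -19.8600 / 22.41 ≈ -0.8862
Sk₂ < 0 ⇒ mean < median ⇒ left-skewed (negative skew).

-0.8862, left-skewed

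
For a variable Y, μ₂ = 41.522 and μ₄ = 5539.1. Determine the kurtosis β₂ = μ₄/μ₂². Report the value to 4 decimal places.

3.2128

μ₂² = 41.522² = 1724.07648
μ₄/μ₂² = 5539.1 / 1724.07648 = 3.21279
β₂ ≈ 3.2128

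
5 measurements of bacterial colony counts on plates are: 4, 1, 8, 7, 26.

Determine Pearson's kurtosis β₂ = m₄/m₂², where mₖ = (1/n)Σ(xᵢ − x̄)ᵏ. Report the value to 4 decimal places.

x̄ = 9.2000
Σ(xᵢ − x̄)² = 382.8000 ⇒ m₂ = 76.56000
Σ(xᵢ − x̄)⁴ = 84937.2960 ⇒ m₄ = 16987.45920
m₂² = 5861.43360
β₂ = m₄/m₂² = 16987.45920 / 5861.43360 ≈ 2.8982

2.8982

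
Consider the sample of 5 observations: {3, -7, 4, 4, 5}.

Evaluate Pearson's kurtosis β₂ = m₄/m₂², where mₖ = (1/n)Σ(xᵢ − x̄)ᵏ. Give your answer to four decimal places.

x̄ = 1.8000
Σ(xᵢ − x̄)² = 98.8000 ⇒ m₂ = 19.76000
Σ(xᵢ − x̄)⁴ = 6150.7360 ⇒ m₄ = 1230.14720
m₂² = 390.45760
β₂ = m₄/m₂² = 1230.14720 / 390.45760 ≈ 3.1505

3.1505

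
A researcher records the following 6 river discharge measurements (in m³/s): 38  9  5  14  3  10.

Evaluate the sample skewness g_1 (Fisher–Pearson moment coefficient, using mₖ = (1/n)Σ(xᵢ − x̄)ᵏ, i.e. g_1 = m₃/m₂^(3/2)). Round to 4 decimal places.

x̄ = (38 + 9 + 5 + 14 + 3 + 10) / 6 = 13.1667
deviations (xᵢ − x̄): 24.8333, -4.1667, -8.1667, 0.8333, -10.1667, -3.1667
Σ(xᵢ − x̄)² = 814.8333 ⇒ m₂ = 814.8333/6 = 135.80556
Σ(xᵢ − x̄)³ = 13615.5556 ⇒ m₃ = 13615.5556/6 = 2269.25926
m₂^(3/2) = 135.80556^(1.5) = 1582.61874
g_1 = m₃ / m₂^(3/2) = 2269.25926 / 1582.61874 ≈ 1.4339

1.4339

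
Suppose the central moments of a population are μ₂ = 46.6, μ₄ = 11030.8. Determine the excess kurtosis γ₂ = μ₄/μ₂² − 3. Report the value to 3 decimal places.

2.080

μ₂² = 46.6² = 2171.56000
μ₄/μ₂² = 11030.8 / 2171.56000 = 5.07967
γ₂ = 5.07967 − 3 ≈ 2.080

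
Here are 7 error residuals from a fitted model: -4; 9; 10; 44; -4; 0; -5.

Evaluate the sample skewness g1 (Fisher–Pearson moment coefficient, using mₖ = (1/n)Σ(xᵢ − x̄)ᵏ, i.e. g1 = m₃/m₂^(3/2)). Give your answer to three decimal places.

1.543

x̄ = (-4 + 9 + 10 + 44 - 4 + 0 - 5) / 7 = 7.1429
deviations (xᵢ − x̄): -11.1429, 1.8571, 2.8571, 36.8571, -11.1429, -7.1429, -12.1429
Σ(xᵢ − x̄)² = 1816.8571 ⇒ m₂ = 1816.8571/7 = 259.55102
Σ(xᵢ − x̄)³ = 45176.3265 ⇒ m₃ = 45176.3265/7 = 6453.76093
m₂^(3/2) = 259.55102^(1.5) = 4181.51935
g1 = m₃ / m₂^(3/2) = 6453.76093 / 4181.51935 ≈ 1.543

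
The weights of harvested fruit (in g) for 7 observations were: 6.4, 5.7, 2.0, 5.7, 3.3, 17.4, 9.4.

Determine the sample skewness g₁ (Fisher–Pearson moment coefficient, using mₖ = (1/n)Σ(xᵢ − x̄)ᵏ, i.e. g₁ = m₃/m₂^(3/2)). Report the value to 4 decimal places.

x̄ = (6.4 + 5.7 + 2.0 + 5.7 + 3.3 + 17.4 + 9.4) / 7 = 7.1286
deviations (xᵢ − x̄): -0.7286, -1.4286, -5.1286, -1.4286, -3.8286, 10.2714, 2.2714
Σ(xᵢ − x̄)² = 156.2343 ⇒ m₂ = 156.2343/7 = 22.31918
Σ(xᵢ − x̄)³ = 898.1483 ⇒ m₃ = 898.1483/7 = 128.30690
m₂^(3/2) = 22.31918^(1.5) = 105.44293
g₁ = m₃ / m₂^(3/2) = 128.30690 / 105.44293 ≈ 1.2168

1.2168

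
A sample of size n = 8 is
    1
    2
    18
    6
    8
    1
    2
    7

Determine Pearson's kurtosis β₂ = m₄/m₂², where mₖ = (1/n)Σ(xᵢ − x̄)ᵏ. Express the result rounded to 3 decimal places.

x̄ = 5.6250
Σ(xᵢ − x̄)² = 229.8750 ⇒ m₂ = 28.73438
Σ(xᵢ − x̄)⁴ = 24747.9316 ⇒ m₄ = 3093.49146
m₂² = 825.66431
β₂ = m₄/m₂² = 3093.49146 / 825.66431 ≈ 3.747

3.747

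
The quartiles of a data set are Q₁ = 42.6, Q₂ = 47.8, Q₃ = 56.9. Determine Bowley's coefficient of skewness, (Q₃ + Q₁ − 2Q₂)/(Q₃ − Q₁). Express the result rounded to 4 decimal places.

0.2727

numerator: Q₃ + Q₁ − 2Q₂ = 56.9 + 42.6 − 2×47.8 = 3.9000
denominator: Q₃ − Q₁ = 56.9 − 42.6 = 14.3000
Bowley skewness = 3.9000 / 14.3000 ≈ 0.2727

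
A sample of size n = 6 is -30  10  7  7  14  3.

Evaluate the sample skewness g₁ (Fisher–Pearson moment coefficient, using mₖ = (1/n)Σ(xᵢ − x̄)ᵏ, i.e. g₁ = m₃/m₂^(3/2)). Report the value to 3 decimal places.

x̄ = (-30 + 10 + 7 + 7 + 14 + 3) / 6 = 1.8333
deviations (xᵢ − x̄): -31.8333, 8.1667, 5.1667, 5.1667, 12.1667, 1.1667
Σ(xᵢ − x̄)² = 1282.8333 ⇒ m₂ = 1282.8333/6 = 213.80556
Σ(xᵢ − x̄)³ = -29635.5556 ⇒ m₃ = -29635.5556/6 = -4939.25926
m₂^(3/2) = 213.80556^(1.5) = 3126.28437
g₁ = m₃ / m₂^(3/2) = -4939.25926 / 3126.28437 ≈ -1.580

-1.580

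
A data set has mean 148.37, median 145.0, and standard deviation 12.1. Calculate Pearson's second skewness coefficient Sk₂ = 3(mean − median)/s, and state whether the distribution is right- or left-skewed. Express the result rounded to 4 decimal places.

0.8355, right-skewed

Sk₂ = 3(148.37 − 145.0) / 12.1 = 3 × 3.3700 / 12.1
    = 10.1100 / 12.1 ≈ 0.8355
Sk₂ > 0 ⇒ mean > median ⇒ right-skewed (positive skew).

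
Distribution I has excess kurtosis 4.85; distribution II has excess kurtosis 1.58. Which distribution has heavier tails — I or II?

I

Higher excess kurtosis ⇒ heavier tails relative to the normal distribution.
4.85 vs 1.58: the larger is 4.85, so I has heavier tails.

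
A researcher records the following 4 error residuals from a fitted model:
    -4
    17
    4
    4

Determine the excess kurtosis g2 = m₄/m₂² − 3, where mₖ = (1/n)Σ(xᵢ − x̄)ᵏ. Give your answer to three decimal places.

x̄ = 5.2500
Σ(xᵢ − x̄)² = 226.7500 ⇒ m₂ = 56.68750
Σ(xᵢ − x̄)⁴ = 26387.0781 ⇒ m₄ = 6596.76953
m₂² = 3213.47266
g2 = m₄/m₂² − 3 = 2.05285 − 3 ≈ -0.947

-0.947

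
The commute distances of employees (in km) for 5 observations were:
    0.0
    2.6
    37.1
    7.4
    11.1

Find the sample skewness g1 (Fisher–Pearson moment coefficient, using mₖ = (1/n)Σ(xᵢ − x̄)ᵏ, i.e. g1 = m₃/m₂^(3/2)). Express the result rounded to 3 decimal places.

x̄ = (0.0 + 2.6 + 37.1 + 7.4 + 11.1) / 5 = 11.6400
deviations (xᵢ − x̄): -11.6400, -9.0400, 25.4600, -4.2400, -0.5400
Σ(xᵢ − x̄)² = 883.6920 ⇒ m₂ = 883.6920/5 = 176.73840
Σ(xᵢ − x̄)³ = 14111.2226 ⇒ m₃ = 14111.2226/5 = 2822.24453
m₂^(3/2) = 176.73840^(1.5) = 2349.61323
g1 = m₃ / m₂^(3/2) = 2822.24453 / 2349.61323 ≈ 1.201

1.201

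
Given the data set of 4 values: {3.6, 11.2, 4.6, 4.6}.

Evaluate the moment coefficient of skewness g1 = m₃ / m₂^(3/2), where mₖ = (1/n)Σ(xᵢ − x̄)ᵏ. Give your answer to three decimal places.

1.090

x̄ = (3.6 + 11.2 + 4.6 + 4.6) / 4 = 6.0000
deviations (xᵢ − x̄): -2.4000, 5.2000, -1.4000, -1.4000
Σ(xᵢ − x̄)² = 36.7200 ⇒ m₂ = 36.7200/4 = 9.18000
Σ(xᵢ − x̄)³ = 121.2960 ⇒ m₃ = 121.2960/4 = 30.32400
m₂^(3/2) = 9.18000^(1.5) = 27.81404
g1 = m₃ / m₂^(3/2) = 30.32400 / 27.81404 ≈ 1.090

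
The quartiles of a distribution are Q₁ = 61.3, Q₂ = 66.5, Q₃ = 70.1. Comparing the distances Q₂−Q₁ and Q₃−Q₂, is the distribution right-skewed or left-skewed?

Q₂ − Q₁ = 5.2;  Q₃ − Q₂ = 3.6
Q₂ − Q₁ > Q₃ − Q₂ ⇒ the lower half is more spread out ⇒ left-skewed.

left-skewed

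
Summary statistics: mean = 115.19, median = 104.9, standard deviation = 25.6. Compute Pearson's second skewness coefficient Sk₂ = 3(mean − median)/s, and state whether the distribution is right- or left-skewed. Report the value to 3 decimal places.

1.206, right-skewed

Sk₂ = 3(115.19 − 104.9) / 25.6 = 3 × 10.2900 / 25.6
    = 30.8700 / 25.6 ≈ 1.206
Sk₂ > 0 ⇒ mean > median ⇒ right-skewed (positive skew).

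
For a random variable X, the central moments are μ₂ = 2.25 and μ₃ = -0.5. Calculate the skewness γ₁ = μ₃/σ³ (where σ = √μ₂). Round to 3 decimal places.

-0.148

σ = √μ₂ = √2.25 = 1.50000
σ³ = μ₂^(3/2) = 3.37500
γ₁ = μ₃/σ³ = -0.5 / 3.37500 ≈ -0.148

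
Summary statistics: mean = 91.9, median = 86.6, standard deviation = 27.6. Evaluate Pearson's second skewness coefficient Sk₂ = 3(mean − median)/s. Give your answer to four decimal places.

Sk₂ = 3(91.9 − 86.6) / 27.6 = 3 × 5.3000 / 27.6
    = 15.9000 / 27.6 ≈ 0.5761

0.5761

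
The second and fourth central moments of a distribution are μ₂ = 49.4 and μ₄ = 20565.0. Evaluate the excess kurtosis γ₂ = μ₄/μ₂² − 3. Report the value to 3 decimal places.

μ₂² = 49.4² = 2440.36000
μ₄/μ₂² = 20565.0 / 2440.36000 = 8.42704
γ₂ = 8.42704 − 3 ≈ 5.427

5.427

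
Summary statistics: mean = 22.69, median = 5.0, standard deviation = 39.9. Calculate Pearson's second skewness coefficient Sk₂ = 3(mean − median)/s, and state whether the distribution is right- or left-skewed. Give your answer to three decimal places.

Sk₂ = 3(22.69 − 5.0) / 39.9 = 3 × 17.6900 / 39.9
    = 53.0700 / 39.9 ≈ 1.330
Sk₂ > 0 ⇒ mean > median ⇒ right-skewed (positive skew).

1.330, right-skewed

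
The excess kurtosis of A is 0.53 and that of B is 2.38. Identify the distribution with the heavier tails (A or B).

B

Higher excess kurtosis ⇒ heavier tails relative to the normal distribution.
0.53 vs 2.38: the larger is 2.38, so B has heavier tails.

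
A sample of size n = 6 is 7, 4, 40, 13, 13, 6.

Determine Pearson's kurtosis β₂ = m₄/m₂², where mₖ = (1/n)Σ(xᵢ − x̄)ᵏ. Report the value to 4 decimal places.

3.6601

x̄ = 13.8333
Σ(xᵢ − x̄)² = 890.8333 ⇒ m₂ = 148.47222
Σ(xᵢ − x̄)⁴ = 484102.8194 ⇒ m₄ = 80683.80324
m₂² = 22044.00077
β₂ = m₄/m₂² = 80683.80324 / 22044.00077 ≈ 3.6601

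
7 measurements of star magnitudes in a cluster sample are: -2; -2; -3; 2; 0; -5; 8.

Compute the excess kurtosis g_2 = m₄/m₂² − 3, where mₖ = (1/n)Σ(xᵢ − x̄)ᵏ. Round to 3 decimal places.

x̄ = -0.2857
Σ(xᵢ − x̄)² = 109.4286 ⇒ m₂ = 15.63265
Σ(xᵢ − x̄)⁴ = 5306.0233 ⇒ m₄ = 758.00333
m₂² = 244.37984
g_2 = m₄/m₂² − 3 = 3.10174 − 3 ≈ 0.102

0.102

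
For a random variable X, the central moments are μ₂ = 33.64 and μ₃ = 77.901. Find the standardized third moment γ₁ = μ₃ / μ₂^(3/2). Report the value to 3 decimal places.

σ = √μ₂ = √33.64 = 5.80000
σ³ = μ₂^(3/2) = 195.11200
γ₁ = μ₃/σ³ = 77.901 / 195.11200 ≈ 0.399

0.399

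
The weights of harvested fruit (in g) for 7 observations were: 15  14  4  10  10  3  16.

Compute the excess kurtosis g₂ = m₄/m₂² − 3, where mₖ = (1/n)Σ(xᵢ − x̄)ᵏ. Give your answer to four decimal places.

-1.3536

x̄ = 10.2857
Σ(xᵢ − x̄)² = 161.4286 ⇒ m₂ = 23.06122
Σ(xᵢ − x̄)⁴ = 6129.2070 ⇒ m₄ = 875.60100
m₂² = 531.82007
g₂ = m₄/m₂² − 3 = 1.64642 − 3 ≈ -1.3536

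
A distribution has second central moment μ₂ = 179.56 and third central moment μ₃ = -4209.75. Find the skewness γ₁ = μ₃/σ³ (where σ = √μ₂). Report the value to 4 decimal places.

-1.7496

σ = √μ₂ = √179.56 = 13.40000
σ³ = μ₂^(3/2) = 2406.10400
γ₁ = μ₃/σ³ = -4209.75 / 2406.10400 ≈ -1.7496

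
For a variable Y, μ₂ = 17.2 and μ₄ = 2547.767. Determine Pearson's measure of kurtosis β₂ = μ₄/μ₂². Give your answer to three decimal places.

μ₂² = 17.2² = 295.84000
μ₄/μ₂² = 2547.767 / 295.84000 = 8.61198
β₂ ≈ 8.612

8.612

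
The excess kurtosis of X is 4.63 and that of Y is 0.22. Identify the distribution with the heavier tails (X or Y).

X

Higher excess kurtosis ⇒ heavier tails relative to the normal distribution.
4.63 vs 0.22: the larger is 4.63, so X has heavier tails.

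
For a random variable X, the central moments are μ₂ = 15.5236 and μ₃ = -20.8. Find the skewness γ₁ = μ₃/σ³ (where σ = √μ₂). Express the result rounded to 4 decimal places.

-0.3401

σ = √μ₂ = √15.5236 = 3.94000
σ³ = μ₂^(3/2) = 61.16298
γ₁ = μ₃/σ³ = -20.8 / 61.16298 ≈ -0.3401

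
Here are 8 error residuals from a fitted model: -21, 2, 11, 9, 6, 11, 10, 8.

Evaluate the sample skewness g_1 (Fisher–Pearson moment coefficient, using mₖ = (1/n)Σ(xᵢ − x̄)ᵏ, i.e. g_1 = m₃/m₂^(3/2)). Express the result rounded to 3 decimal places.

x̄ = (-21 + 2 + 11 + 9 + 6 + 11 + 10 + 8) / 8 = 4.5000
deviations (xᵢ − x̄): -25.5000, -2.5000, 6.5000, 4.5000, 1.5000, 6.5000, 5.5000, 3.5000
Σ(xᵢ − x̄)² = 806.0000 ⇒ m₂ = 806.0000/8 = 100.75000
Σ(xᵢ − x̄)³ = -15744.0000 ⇒ m₃ = -15744.0000/8 = -1968.00000
m₂^(3/2) = 100.75000^(1.5) = 1011.27107
g_1 = m₃ / m₂^(3/2) = -1968.00000 / 1011.27107 ≈ -1.946

-1.946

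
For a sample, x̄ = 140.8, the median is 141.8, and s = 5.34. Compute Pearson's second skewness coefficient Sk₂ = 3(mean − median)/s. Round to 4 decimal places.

Sk₂ = 3(140.8 − 141.8) / 5.34 = 3 × -1.0000 / 5.34
    = -3.0000 / 5.34 ≈ -0.5618

-0.5618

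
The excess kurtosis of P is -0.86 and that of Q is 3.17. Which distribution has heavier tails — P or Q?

Q

Higher excess kurtosis ⇒ heavier tails relative to the normal distribution.
-0.86 vs 3.17: the larger is 3.17, so Q has heavier tails. (Q is leptokurtic — heavier-than-normal tails; the other is platykurtic.)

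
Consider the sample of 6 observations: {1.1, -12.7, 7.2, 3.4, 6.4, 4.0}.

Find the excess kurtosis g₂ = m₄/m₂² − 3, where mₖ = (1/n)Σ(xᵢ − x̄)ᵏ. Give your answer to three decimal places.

x̄ = 1.5667
Σ(xᵢ − x̄)² = 268.1333 ⇒ m₂ = 44.68889
Σ(xᵢ − x̄)⁴ = 43026.8475 ⇒ m₄ = 7171.14125
m₂² = 1997.09679
g₂ = m₄/m₂² − 3 = 3.59078 − 3 ≈ 0.591

0.591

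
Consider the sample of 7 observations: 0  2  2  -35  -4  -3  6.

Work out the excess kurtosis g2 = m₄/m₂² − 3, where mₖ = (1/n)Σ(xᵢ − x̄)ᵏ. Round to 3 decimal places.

1.644

x̄ = -4.5714
Σ(xᵢ − x̄)² = 1147.7143 ⇒ m₂ = 163.95918
Σ(xᵢ − x̄)⁴ = 873948.8222 ⇒ m₄ = 124849.83174
m₂² = 26882.61391
g2 = m₄/m₂² − 3 = 4.64426 − 3 ≈ 1.644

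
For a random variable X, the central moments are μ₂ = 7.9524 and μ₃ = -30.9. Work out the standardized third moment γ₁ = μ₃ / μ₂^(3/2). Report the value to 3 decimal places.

-1.378

σ = √μ₂ = √7.9524 = 2.82000
σ³ = μ₂^(3/2) = 22.42577
γ₁ = μ₃/σ³ = -30.9 / 22.42577 ≈ -1.378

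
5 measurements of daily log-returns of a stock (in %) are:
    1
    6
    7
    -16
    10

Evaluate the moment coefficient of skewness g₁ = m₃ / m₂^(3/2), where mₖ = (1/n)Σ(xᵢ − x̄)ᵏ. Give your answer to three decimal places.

-1.161

x̄ = (1 + 6 + 7 - 16 + 10) / 5 = 1.6000
deviations (xᵢ − x̄): -0.6000, 4.4000, 5.4000, -17.6000, 8.4000
Σ(xᵢ − x̄)² = 429.2000 ⇒ m₂ = 429.2000/5 = 85.84000
Σ(xᵢ − x̄)³ = -4616.6400 ⇒ m₃ = -4616.6400/5 = -923.32800
m₂^(3/2) = 85.84000^(1.5) = 795.30656
g₁ = m₃ / m₂^(3/2) = -923.32800 / 795.30656 ≈ -1.161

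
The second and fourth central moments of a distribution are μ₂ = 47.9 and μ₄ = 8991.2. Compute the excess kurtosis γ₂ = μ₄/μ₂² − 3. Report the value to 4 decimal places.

0.9187

μ₂² = 47.9² = 2294.41000
μ₄/μ₂² = 8991.2 / 2294.41000 = 3.91874
γ₂ = 3.91874 − 3 ≈ 0.9187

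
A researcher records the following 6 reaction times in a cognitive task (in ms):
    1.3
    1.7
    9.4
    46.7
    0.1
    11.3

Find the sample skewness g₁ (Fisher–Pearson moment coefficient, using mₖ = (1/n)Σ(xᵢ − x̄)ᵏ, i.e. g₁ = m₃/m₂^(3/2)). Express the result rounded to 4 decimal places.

x̄ = (1.3 + 1.7 + 9.4 + 46.7 + 0.1 + 11.3) / 6 = 11.7500
deviations (xᵢ − x̄): -10.4500, -10.0500, -2.3500, 34.9500, -11.6500, -0.4500
Σ(xᵢ − x̄)² = 1573.1550 ⇒ m₂ = 1573.1550/6 = 262.19250
Σ(xᵢ − x̄)³ = 38941.0350 ⇒ m₃ = 38941.0350/6 = 6490.17250
m₂^(3/2) = 262.19250^(1.5) = 4245.51517
g₁ = m₃ / m₂^(3/2) = 6490.17250 / 4245.51517 ≈ 1.5287

1.5287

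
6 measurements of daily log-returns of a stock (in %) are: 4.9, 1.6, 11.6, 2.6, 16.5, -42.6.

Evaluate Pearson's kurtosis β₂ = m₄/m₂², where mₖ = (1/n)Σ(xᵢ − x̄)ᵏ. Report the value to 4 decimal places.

x̄ = -0.9000
Σ(xᵢ − x̄)² = 2250.0400 ⇒ m₂ = 375.00667
Σ(xᵢ − x̄)⁴ = 3141136.8868 ⇒ m₄ = 523522.81447
m₂² = 140630.00004
β₂ = m₄/m₂² = 523522.81447 / 140630.00004 ≈ 3.7227

3.7227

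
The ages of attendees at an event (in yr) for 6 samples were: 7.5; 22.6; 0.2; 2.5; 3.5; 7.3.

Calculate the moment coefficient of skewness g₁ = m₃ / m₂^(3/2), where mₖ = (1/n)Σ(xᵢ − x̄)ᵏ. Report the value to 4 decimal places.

x̄ = (7.5 + 22.6 + 0.2 + 2.5 + 3.5 + 7.3) / 6 = 7.2667
deviations (xᵢ − x̄): 0.2333, 15.3333, -7.0667, -4.7667, -3.7667, 0.0333
Σ(xᵢ − x̄)² = 322.0133 ⇒ m₂ = 322.0133/6 = 53.66889
Σ(xᵢ − x̄)³ = 3090.4116 ⇒ m₃ = 3090.4116/6 = 515.06859
m₂^(3/2) = 53.66889^(1.5) = 393.17320
g₁ = m₃ / m₂^(3/2) = 515.06859 / 393.17320 ≈ 1.3100

1.3100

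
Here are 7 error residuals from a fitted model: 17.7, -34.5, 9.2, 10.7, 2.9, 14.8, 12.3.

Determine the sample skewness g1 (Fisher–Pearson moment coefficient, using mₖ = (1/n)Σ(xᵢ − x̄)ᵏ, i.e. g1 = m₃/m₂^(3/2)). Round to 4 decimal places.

-1.7680

x̄ = (17.7 - 34.5 + 9.2 + 10.7 + 2.9 + 14.8 + 12.3) / 7 = 4.7286
deviations (xᵢ − x̄): 12.9714, -39.2286, 4.4714, 5.9714, -1.8286, 10.0714, 7.5714
Σ(xᵢ − x̄)² = 1924.8943 ⇒ m₂ = 1924.8943/7 = 274.98490
Σ(xᵢ − x̄)³ = -56433.7091 ⇒ m₃ = -56433.7091/7 = -8061.95844
m₂^(3/2) = 274.98490^(1.5) = 4559.98343
g1 = m₃ / m₂^(3/2) = -8061.95844 / 4559.98343 ≈ -1.7680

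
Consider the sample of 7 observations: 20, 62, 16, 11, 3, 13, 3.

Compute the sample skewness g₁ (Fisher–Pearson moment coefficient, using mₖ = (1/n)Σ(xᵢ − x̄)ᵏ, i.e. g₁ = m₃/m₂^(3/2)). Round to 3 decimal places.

1.637

x̄ = (20 + 62 + 16 + 11 + 3 + 13 + 3) / 7 = 18.2857
deviations (xᵢ − x̄): 1.7143, 43.7143, -2.2857, -7.2857, -15.2857, -5.2857, -15.2857
Σ(xᵢ − x̄)² = 2467.4286 ⇒ m₂ = 2467.4286/7 = 352.48980
Σ(xᵢ − x̄)³ = 75850.8980 ⇒ m₃ = 75850.8980/7 = 10835.84257
m₂^(3/2) = 352.48980^(1.5) = 6617.89426
g₁ = m₃ / m₂^(3/2) = 10835.84257 / 6617.89426 ≈ 1.637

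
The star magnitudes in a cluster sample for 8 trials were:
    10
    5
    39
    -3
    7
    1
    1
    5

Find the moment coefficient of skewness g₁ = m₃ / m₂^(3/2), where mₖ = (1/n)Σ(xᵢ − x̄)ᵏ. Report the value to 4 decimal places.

1.8492

x̄ = (10 + 5 + 39 - 3 + 7 + 1 + 1 + 5) / 8 = 8.1250
deviations (xᵢ − x̄): 1.8750, -3.1250, 30.8750, -11.1250, -1.1250, -7.1250, -7.1250, -3.1250
Σ(xᵢ − x̄)² = 1202.8750 ⇒ m₂ = 1202.8750/8 = 150.35938
Σ(xᵢ − x̄)³ = 27275.9063 ⇒ m₃ = 27275.9063/8 = 3409.48828
m₂^(3/2) = 150.35938^(1.5) = 1843.72340
g₁ = m₃ / m₂^(3/2) = 3409.48828 / 1843.72340 ≈ 1.8492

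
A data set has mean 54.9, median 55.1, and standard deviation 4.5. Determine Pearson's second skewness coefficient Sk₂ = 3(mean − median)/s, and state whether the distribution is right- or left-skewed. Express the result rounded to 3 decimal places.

-0.133, left-skewed

Sk₂ = 3(54.9 − 55.1) / 4.5 = 3 × -0.2000 / 4.5
    = -0.6000 / 4.5 ≈ -0.133
Sk₂ < 0 ⇒ mean < median ⇒ left-skewed (negative skew).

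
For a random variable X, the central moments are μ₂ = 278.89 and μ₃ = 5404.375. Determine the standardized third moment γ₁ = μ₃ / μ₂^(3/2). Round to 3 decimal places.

1.160

σ = √μ₂ = √278.89 = 16.70000
σ³ = μ₂^(3/2) = 4657.46300
γ₁ = μ₃/σ³ = 5404.375 / 4657.46300 ≈ 1.160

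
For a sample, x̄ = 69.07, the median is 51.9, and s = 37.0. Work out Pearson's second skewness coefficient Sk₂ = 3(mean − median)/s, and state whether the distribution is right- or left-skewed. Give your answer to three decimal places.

Sk₂ = 3(69.07 − 51.9) / 37.0 = 3 × 17.1700 / 37.0
    = 51.5100 / 37.0 ≈ 1.392
Sk₂ > 0 ⇒ mean > median ⇒ right-skewed (positive skew).

1.392, right-skewed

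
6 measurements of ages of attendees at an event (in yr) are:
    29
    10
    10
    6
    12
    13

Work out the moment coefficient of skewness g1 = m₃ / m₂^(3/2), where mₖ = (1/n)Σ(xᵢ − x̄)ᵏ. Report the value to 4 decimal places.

1.4217

x̄ = (29 + 10 + 10 + 6 + 12 + 13) / 6 = 13.3333
deviations (xᵢ − x̄): 15.6667, -3.3333, -3.3333, -7.3333, -1.3333, -0.3333
Σ(xᵢ − x̄)² = 323.3333 ⇒ m₂ = 323.3333/6 = 53.88889
Σ(xᵢ − x̄)³ = 3374.4444 ⇒ m₃ = 3374.4444/6 = 562.40741
m₂^(3/2) = 53.88889^(1.5) = 395.59322
g1 = m₃ / m₂^(3/2) = 562.40741 / 395.59322 ≈ 1.4217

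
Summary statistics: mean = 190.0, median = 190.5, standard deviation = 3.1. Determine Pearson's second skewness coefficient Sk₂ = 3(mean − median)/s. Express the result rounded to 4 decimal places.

-0.4839

Sk₂ = 3(190.0 − 190.5) / 3.1 = 3 × -0.5000 / 3.1
    = -1.5000 / 3.1 ≈ -0.4839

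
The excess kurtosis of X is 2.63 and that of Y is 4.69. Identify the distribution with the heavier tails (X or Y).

Higher excess kurtosis ⇒ heavier tails relative to the normal distribution.
2.63 vs 4.69: the larger is 4.69, so Y has heavier tails.

Y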